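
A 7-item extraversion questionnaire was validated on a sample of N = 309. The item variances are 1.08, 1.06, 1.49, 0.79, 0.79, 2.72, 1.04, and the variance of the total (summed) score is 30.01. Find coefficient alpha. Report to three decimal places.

Σσᵢ² = 1.08 + 1.06 + 1.49 + 0.79 + 0.79 + 2.72 + 1.04 = 8.97
α = (k/(k−1))·(1 − Σσᵢ²/σ²_T) = (7/6)·(1 − 8.97/30.01) = 0.818

α = 0.818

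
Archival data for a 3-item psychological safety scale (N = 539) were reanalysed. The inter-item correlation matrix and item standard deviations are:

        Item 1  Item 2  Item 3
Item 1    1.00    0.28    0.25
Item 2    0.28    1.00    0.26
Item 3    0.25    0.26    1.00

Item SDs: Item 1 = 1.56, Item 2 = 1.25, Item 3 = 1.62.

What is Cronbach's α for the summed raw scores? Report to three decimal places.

Σσ²ᵢ = 1.56² + 1.25² + 1.62² = 6.6205
Covariances σ_ij = r_ij · s_i · s_j:
  σ(Item 1,Item 2) = 0.28 × 1.56 × 1.25 = 0.5460
  σ(Item 1,Item 3) = 0.25 × 1.56 × 1.62 = 0.6318
  σ(Item 2,Item 3) = 0.26 × 1.25 × 1.62 = 0.5265
σ²_T = Σσ²ᵢ + 2·Σσ_ij = 6.6205 + 2 × 1.7043 = 10.0291
α = (3/2)·(1 − 6.6205/10.0291) = 0.510

Cronbach's α = 0.510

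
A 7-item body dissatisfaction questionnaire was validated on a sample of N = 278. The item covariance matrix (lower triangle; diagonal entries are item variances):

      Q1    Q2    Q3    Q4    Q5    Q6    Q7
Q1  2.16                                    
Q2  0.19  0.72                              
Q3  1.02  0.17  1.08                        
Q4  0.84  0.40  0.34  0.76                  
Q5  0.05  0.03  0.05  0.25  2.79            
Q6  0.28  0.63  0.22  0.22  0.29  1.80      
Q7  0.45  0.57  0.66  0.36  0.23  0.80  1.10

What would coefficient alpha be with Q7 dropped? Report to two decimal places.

Remaining items: Q1, Q2, Q3, Q4, Q5, Q6 (k = 6).
ΣVar(i) = 2.16 + 0.72 + 1.08 + 0.76 + 2.79 + 1.80 = 9.31
Var(T) = 9.31 + 2 × 4.98 = 19.27
α (item deleted) = (6/5)·(1 − 9.31/19.27) = 0.62

coefficient alpha = 0.62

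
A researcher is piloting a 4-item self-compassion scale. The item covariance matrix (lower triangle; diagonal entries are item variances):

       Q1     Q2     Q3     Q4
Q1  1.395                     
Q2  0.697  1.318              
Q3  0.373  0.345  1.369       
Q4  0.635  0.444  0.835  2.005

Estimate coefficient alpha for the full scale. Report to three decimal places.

sum of item variances = 1.395 + 1.318 + 1.369 + 2.005 = 6.087
Sum of off-diagonal covariances = 3.329
σ²_total = 6.087 + 2 × 3.329 = 12.745
α = (k/(k−1))·(1 − sum of item variances/σ²_total) = (4/3)·(1 − 6.087/12.745) = 0.697

coefficient alpha = 0.697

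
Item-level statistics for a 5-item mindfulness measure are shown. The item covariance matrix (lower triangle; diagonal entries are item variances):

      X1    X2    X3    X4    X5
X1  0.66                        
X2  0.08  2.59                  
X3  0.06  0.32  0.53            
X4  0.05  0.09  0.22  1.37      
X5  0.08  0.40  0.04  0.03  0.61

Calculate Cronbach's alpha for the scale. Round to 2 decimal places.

ΣVar(i) = 0.66 + 2.59 + 0.53 + 1.37 + 0.61 = 5.76
Sum of off-diagonal covariances = 1.37
σ²_total = 5.76 + 2 × 1.37 = 8.50
α = (k/(k−1))·(1 − ΣVar(i)/σ²_total) = (5/4)·(1 − 5.76/8.50) = 0.40

Cronbach's alpha = 0.40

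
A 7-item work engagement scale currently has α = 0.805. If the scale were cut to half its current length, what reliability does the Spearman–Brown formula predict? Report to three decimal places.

Length factor m = 1/2
α' = m·α / (1 − (1−m)·α)
   = 1/2 × 0.805 / (1 − (1 − 1/2) × 0.805)
   = 0.4025 / 0.5975 = 0.674

predicted reliability = 0.674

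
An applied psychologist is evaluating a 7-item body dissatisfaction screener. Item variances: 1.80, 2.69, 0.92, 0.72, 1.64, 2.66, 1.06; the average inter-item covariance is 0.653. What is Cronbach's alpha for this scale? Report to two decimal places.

α = 0.82

Σσ²ᵢ = 1.80 + 2.69 + 0.92 + 0.72 + 1.64 + 2.66 + 1.06 = 11.49
Sum of the 21 distinct covariances = 21 × 0.653 = 13.713
σ²_total = Σσ²ᵢ + 2·Σcov = 11.49 + 2 × 13.713 = 38.916
α = (7/6)·(1 − 11.49/38.916) = 0.82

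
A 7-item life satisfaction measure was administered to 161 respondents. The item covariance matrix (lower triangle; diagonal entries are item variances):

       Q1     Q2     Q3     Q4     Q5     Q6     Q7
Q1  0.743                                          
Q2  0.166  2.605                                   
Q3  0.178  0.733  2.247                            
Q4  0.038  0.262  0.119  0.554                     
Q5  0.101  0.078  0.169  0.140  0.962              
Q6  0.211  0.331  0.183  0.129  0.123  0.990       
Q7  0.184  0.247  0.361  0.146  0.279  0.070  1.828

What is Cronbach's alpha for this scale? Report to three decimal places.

Cronbach's alpha = 0.538

Σσᵢ² = 0.743 + 2.605 + 2.247 + 0.554 + 0.962 + 0.990 + 1.828 = 9.929
Sum of the distinct covariances = 4.248
total variance = 9.929 + 2 × 4.248 = 18.425
α = (k/(k−1))·(1 − Σσᵢ²/total variance) = (7/6)·(1 − 9.929/18.425) = 0.538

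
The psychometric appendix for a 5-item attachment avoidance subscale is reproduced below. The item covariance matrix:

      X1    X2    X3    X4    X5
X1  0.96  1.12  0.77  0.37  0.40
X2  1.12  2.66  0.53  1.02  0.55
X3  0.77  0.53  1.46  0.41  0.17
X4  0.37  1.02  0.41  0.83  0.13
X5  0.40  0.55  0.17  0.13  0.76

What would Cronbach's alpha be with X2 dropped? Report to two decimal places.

α = 0.71

Remaining items: X1, X3, X4, X5 (k = 4).
Σσ²ᵢ = 0.96 + 1.46 + 0.83 + 0.76 = 4.01
total variance = 4.01 + 2 × 2.25 = 8.51
α (item deleted) = (4/3)·(1 − 4.01/8.51) = 0.71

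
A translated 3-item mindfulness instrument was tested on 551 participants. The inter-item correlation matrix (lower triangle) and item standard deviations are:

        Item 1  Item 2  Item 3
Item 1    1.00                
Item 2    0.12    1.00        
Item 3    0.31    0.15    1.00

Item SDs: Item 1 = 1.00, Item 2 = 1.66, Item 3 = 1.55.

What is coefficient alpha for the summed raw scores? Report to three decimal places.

α = 0.386

Σσ²ᵢ = 1.00² + 1.66² + 1.55² = 6.1581
Covariances σ_ij = r_ij · s_i · s_j:
  σ(Item 1,Item 2) = 0.12 × 1.00 × 1.66 = 0.1992
  σ(Item 1,Item 3) = 0.31 × 1.00 × 1.55 = 0.4805
  σ(Item 2,Item 3) = 0.15 × 1.66 × 1.55 = 0.3859
σ²_T = Σσ²ᵢ + 2·Σσ_ij = 6.1581 + 2 × 1.0656 = 8.2893
α = (3/2)·(1 − 6.1581/8.2893) = 0.386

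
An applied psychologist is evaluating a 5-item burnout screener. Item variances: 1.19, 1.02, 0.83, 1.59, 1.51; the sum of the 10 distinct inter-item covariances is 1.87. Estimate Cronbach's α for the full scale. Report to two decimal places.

Σσᵢ² = 1.19 + 1.02 + 0.83 + 1.59 + 1.51 = 6.14
Sum of distinct covariances = 1.87
σ²_T = Σσᵢ² + 2·Σcov = 6.14 + 2 × 1.87 = 9.88
α = (5/4)·(1 − 6.14/9.88) = 0.47

Cronbach's α = 0.47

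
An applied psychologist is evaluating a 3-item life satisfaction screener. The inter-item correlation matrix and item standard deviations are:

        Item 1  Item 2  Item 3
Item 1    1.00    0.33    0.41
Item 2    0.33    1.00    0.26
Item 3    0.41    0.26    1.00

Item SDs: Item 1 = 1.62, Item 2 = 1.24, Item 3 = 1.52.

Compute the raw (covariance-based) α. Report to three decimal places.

α = 0.601

Σσ²ᵢ = 1.62² + 1.24² + 1.52² = 6.4724
Covariances σ_ij = r_ij · s_i · s_j:
  σ(Item 1,Item 2) = 0.33 × 1.62 × 1.24 = 0.6629
  σ(Item 1,Item 3) = 0.41 × 1.62 × 1.52 = 1.0096
  σ(Item 2,Item 3) = 0.26 × 1.24 × 1.52 = 0.4900
σ²_T = Σσ²ᵢ + 2·Σσ_ij = 6.4724 + 2 × 2.1625 = 10.7974
α = (3/2)·(1 − 6.4724/10.7974) = 0.601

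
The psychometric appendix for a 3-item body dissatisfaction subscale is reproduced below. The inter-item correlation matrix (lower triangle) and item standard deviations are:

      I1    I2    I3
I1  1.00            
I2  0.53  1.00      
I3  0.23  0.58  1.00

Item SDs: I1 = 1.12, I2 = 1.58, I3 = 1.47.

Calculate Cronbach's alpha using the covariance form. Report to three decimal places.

Cronbach's alpha = 0.711

Σσ²ᵢ = 1.12² + 1.58² + 1.47² = 5.9117
Covariances σ_ij = r_ij · s_i · s_j:
  σ(I1,I2) = 0.53 × 1.12 × 1.58 = 0.9379
  σ(I1,I3) = 0.23 × 1.12 × 1.47 = 0.3787
  σ(I2,I3) = 0.58 × 1.58 × 1.47 = 1.3471
σ²_T = Σσ²ᵢ + 2·Σσ_ij = 5.9117 + 2 × 2.6637 = 11.2391
α = (3/2)·(1 − 5.9117/11.2391) = 0.711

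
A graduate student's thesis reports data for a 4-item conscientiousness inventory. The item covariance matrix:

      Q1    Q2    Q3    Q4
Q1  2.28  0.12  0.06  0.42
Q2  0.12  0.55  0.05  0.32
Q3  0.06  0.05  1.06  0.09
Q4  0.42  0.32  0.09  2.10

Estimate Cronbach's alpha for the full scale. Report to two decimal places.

Σσ²ᵢ = 2.28 + 0.55 + 1.06 + 2.10 = 5.99
Σ_{i<j} σ_ij = 1.06
total variance = 5.99 + 2 × 1.06 = 8.11
α = (k/(k−1))·(1 − Σσ²ᵢ/total variance) = (4/3)·(1 − 5.99/8.11) = 0.35

α = 0.35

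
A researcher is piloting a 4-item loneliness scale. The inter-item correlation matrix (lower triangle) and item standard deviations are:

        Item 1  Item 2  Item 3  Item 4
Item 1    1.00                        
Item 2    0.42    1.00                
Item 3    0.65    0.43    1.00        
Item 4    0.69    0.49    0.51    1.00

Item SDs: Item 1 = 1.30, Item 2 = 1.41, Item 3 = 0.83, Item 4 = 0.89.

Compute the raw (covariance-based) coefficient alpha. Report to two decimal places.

Σσ²ᵢ = 1.30² + 1.41² + 0.83² + 0.89² = 5.1591
Covariances σ_ij = r_ij · s_i · s_j:
  σ(Item 1,Item 2) = 0.42 × 1.30 × 1.41 = 0.7699
  σ(Item 1,Item 3) = 0.65 × 1.30 × 0.83 = 0.7014
  σ(Item 1,Item 4) = 0.69 × 1.30 × 0.89 = 0.7983
  σ(Item 2,Item 3) = 0.43 × 1.41 × 0.83 = 0.5032
  σ(Item 2,Item 4) = 0.49 × 1.41 × 0.89 = 0.6149
  σ(Item 3,Item 4) = 0.51 × 0.83 × 0.89 = 0.3767
σ²_T = Σσ²ᵢ + 2·Σσ_ij = 5.1591 + 2 × 3.7644 = 12.6879
α = (4/3)·(1 − 5.1591/12.6879) = 0.79

α = 0.79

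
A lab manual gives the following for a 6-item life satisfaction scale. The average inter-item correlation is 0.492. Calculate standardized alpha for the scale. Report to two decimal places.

standardized alpha = 0.85

Standardized α = k·r̄ / (1 + (k−1)·r̄) = 6 × 0.492 / (1 + 5 × 0.492)
  = 2.9520 / 3.4600 = 0.85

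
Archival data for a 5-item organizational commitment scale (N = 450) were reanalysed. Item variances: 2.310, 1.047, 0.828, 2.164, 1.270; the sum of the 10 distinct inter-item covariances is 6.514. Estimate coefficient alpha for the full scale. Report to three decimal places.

sum of item variances = 2.310 + 1.047 + 0.828 + 2.164 + 1.270 = 7.619
Sum of distinct covariances = 6.514
σ²_total = sum of item variances + 2·Σcov = 7.619 + 2 × 6.514 = 20.647
α = (5/4)·(1 − 7.619/20.647) = 0.789

coefficient alpha = 0.789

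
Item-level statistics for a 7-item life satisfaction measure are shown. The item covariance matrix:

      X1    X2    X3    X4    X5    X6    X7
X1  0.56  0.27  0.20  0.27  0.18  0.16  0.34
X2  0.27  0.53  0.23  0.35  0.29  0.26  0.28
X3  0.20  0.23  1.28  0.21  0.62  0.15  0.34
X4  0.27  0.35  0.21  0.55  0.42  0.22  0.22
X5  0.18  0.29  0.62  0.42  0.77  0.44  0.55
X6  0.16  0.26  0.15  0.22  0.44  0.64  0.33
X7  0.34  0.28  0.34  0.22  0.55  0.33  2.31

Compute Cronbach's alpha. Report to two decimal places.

Σσᵢ² = 0.56 + 0.53 + 1.28 + 0.55 + 0.77 + 0.64 + 2.31 = 6.64
Sum of the distinct covariances = 6.33
Var(T) = 6.64 + 2 × 6.33 = 19.30
α = (k/(k−1))·(1 − Σσᵢ²/Var(T)) = (7/6)·(1 − 6.64/19.30) = 0.77

Cronbach's alpha = 0.77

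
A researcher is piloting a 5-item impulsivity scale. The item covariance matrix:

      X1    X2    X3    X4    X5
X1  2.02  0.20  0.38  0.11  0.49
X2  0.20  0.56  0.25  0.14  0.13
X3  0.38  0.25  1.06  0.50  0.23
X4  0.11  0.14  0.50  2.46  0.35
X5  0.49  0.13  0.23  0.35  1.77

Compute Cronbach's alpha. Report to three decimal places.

α = 0.517

Σσ²ᵢ = 2.02 + 0.56 + 1.06 + 2.46 + 1.77 = 7.87
Σ_{i<j} σ_ij = 2.78
σ²_T = 7.87 + 2 × 2.78 = 13.43
α = (k/(k−1))·(1 − Σσ²ᵢ/σ²_T) = (5/4)·(1 − 7.87/13.43) = 0.517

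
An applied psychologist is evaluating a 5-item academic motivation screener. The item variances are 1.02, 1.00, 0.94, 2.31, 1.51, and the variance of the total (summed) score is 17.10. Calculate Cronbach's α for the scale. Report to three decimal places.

Cronbach's α = 0.754

sum of item variances = 1.02 + 1.00 + 0.94 + 2.31 + 1.51 = 6.78
α = (k/(k−1))·(1 − sum of item variances/σ²_T) = (5/4)·(1 − 6.78/17.10) = 0.754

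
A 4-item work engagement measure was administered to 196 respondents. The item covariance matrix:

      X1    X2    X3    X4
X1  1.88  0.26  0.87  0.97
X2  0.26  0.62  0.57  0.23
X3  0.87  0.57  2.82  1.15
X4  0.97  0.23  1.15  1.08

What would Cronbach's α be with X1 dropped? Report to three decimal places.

Remaining items: X2, X3, X4 (k = 3).
Σσᵢ² = 0.62 + 2.82 + 1.08 = 4.52
σ²_total = 4.52 + 2 × 1.95 = 8.42
α (item deleted) = (3/2)·(1 − 4.52/8.42) = 0.695

α = 0.695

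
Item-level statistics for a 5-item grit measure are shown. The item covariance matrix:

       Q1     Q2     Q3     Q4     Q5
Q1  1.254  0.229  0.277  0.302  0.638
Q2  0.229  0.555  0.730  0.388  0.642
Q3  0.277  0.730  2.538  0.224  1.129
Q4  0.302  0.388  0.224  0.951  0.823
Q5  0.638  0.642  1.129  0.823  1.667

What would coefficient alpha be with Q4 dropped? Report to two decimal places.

Remaining items: Q1, Q2, Q3, Q5 (k = 4).
ΣVar(i) = 1.254 + 0.555 + 2.538 + 1.667 = 6.014
Var(T) = 6.014 + 2 × 3.645 = 13.304
α (item deleted) = (4/3)·(1 − 6.014/13.304) = 0.73

α = 0.73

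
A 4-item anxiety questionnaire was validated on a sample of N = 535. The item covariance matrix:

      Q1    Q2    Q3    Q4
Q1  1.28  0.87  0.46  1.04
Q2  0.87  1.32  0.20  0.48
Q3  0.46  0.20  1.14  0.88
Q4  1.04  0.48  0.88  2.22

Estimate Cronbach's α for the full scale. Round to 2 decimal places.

Σσ²ᵢ = 1.28 + 1.32 + 1.14 + 2.22 = 5.96
Σ_{i<j} σ_ij = 3.93
σ²_total = 5.96 + 2 × 3.93 = 13.82
α = (k/(k−1))·(1 − Σσ²ᵢ/σ²_total) = (4/3)·(1 − 5.96/13.82) = 0.76

Cronbach's α = 0.76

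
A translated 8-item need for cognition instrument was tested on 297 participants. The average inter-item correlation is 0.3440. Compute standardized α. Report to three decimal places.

Standardized α = k·r̄ / (1 + (k−1)·r̄) = 8 × 0.3440 / (1 + 7 × 0.3440)
  = 2.7520 / 3.4080 = 0.808

standardized α = 0.808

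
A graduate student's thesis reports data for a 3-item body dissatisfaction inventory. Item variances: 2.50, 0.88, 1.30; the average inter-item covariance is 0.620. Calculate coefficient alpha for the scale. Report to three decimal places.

α = 0.664

sum of item variances = 2.50 + 0.88 + 1.30 = 4.68
Sum of the 3 distinct covariances = 3 × 0.620 = 1.860
Var(T) = sum of item variances + 2·Σcov = 4.68 + 2 × 1.860 = 8.400
α = (3/2)·(1 − 4.68/8.400) = 0.664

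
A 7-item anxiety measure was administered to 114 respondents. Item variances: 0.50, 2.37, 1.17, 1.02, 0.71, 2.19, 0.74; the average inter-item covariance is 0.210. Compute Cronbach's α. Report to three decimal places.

α = 0.587

sum of item variances = 0.50 + 2.37 + 1.17 + 1.02 + 0.71 + 2.19 + 0.74 = 8.70
Sum of the 21 distinct covariances = 21 × 0.210 = 4.410
Var(T) = sum of item variances + 2·Σcov = 8.70 + 2 × 4.410 = 17.520
α = (7/6)·(1 − 8.70/17.520) = 0.587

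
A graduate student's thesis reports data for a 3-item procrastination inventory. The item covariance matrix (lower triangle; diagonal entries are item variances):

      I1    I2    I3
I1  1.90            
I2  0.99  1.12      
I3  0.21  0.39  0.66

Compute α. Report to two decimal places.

α = 0.70

sum of item variances = 1.90 + 1.12 + 0.66 = 3.68
Σ_{i<j} σ_ij = 1.59
Var(T) = 3.68 + 2 × 1.59 = 6.86
α = (k/(k−1))·(1 − sum of item variances/Var(T)) = (3/2)·(1 − 3.68/6.86) = 0.70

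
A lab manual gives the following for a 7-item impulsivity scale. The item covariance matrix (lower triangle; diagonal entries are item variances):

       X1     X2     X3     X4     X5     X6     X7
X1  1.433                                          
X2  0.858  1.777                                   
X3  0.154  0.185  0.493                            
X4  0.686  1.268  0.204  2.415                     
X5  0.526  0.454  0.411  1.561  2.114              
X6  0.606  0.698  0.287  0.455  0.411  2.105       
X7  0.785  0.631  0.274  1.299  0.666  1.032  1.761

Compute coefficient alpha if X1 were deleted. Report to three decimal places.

Remaining items: X2, X3, X4, X5, X6, X7 (k = 6).
ΣVar(i) = 1.777 + 0.493 + 2.415 + 2.114 + 2.105 + 1.761 = 10.665
σ²_total = 10.665 + 2 × 9.836 = 30.337
α (item deleted) = (6/5)·(1 − 10.665/30.337) = 0.778

α = 0.778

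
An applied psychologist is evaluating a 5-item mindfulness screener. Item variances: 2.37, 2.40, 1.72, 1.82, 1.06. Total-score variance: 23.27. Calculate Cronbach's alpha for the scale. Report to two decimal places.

Σσᵢ² = 2.37 + 2.40 + 1.72 + 1.82 + 1.06 = 9.37
α = (k/(k−1))·(1 − Σσᵢ²/Var(T)) = (5/4)·(1 − 9.37/23.27) = 0.75

α = 0.75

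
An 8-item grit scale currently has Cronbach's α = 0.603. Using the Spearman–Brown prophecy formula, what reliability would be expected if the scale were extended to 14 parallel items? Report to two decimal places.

predicted reliability = 0.73

Length factor m = 14/8 = 1.7500
α' = m·α / (1 + (m−1)·α)
   = 14/8 × 0.603 / (1 + (14/8 − 1) × 0.603)
   = 1.0553 / 1.4523 = 0.73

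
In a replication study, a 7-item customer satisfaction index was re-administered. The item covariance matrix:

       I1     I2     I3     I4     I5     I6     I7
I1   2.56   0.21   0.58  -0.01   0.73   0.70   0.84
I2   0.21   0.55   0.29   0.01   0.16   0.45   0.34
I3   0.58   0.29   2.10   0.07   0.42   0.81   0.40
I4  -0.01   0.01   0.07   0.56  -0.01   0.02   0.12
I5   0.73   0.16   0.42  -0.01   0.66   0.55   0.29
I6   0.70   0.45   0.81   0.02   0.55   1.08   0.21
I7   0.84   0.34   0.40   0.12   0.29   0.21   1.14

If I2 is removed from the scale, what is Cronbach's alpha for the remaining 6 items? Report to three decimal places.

α = 0.703

Remaining items: I1, I3, I4, I5, I6, I7 (k = 6).
Σσ²ᵢ = 2.56 + 2.10 + 0.56 + 0.66 + 1.08 + 1.14 = 8.10
Var(T) = 8.10 + 2 × 5.72 = 19.54
α (item deleted) = (6/5)·(1 − 8.10/19.54) = 0.703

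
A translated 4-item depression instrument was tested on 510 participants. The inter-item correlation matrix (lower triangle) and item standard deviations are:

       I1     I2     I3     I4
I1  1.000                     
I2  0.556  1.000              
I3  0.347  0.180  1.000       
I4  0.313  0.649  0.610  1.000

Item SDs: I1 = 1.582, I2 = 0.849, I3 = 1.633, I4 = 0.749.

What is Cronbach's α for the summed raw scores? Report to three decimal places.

Σσ²ᵢ = 1.582² + 0.849² + 1.633² + 0.749² = 6.4512
Covariances σ_ij = r_ij · s_i · s_j:
  σ(I1,I2) = 0.556 × 1.582 × 0.849 = 0.7468
  σ(I1,I3) = 0.347 × 1.582 × 1.633 = 0.8964
  σ(I1,I4) = 0.313 × 1.582 × 0.749 = 0.3709
  σ(I2,I3) = 0.180 × 0.849 × 1.633 = 0.2496
  σ(I2,I4) = 0.649 × 0.849 × 0.749 = 0.4127
  σ(I3,I4) = 0.610 × 1.633 × 0.749 = 0.7461
σ²_T = Σσ²ᵢ + 2·Σσ_ij = 6.4512 + 2 × 3.4225 = 13.2962
α = (4/3)·(1 − 6.4512/13.2962) = 0.686

Cronbach's α = 0.686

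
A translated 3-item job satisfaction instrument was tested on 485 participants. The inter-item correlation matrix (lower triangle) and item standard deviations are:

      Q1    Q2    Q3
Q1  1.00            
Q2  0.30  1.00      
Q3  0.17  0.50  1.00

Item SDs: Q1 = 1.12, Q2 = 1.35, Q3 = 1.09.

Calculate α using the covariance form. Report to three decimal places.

α = 0.594

Σσ²ᵢ = 1.12² + 1.35² + 1.09² = 4.2650
Covariances σ_ij = r_ij · s_i · s_j:
  σ(Q1,Q2) = 0.30 × 1.12 × 1.35 = 0.4536
  σ(Q1,Q3) = 0.17 × 1.12 × 1.09 = 0.2075
  σ(Q2,Q3) = 0.50 × 1.35 × 1.09 = 0.7358
σ²_T = Σσ²ᵢ + 2·Σσ_ij = 4.2650 + 2 × 1.3969 = 7.0588
α = (3/2)·(1 − 4.2650/7.0588) = 0.594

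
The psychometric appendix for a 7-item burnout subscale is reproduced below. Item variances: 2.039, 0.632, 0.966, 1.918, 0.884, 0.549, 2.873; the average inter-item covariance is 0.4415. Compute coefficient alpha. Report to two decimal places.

coefficient alpha = 0.76

ΣVar(i) = 2.039 + 0.632 + 0.966 + 1.918 + 0.884 + 0.549 + 2.873 = 9.861
Sum of the 21 distinct covariances = 21 × 0.4415 = 9.2715
σ²_total = ΣVar(i) + 2·Σcov = 9.861 + 2 × 9.2715 = 28.4040
α = (7/6)·(1 − 9.861/28.4040) = 0.76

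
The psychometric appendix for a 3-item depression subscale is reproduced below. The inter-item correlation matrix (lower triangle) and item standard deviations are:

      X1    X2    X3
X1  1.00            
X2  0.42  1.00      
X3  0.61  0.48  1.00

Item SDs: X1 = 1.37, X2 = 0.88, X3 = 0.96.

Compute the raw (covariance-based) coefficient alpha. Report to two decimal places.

Σσ²ᵢ = 1.37² + 0.88² + 0.96² = 3.5729
Covariances σ_ij = r_ij · s_i · s_j:
  σ(X1,X2) = 0.42 × 1.37 × 0.88 = 0.5064
  σ(X1,X3) = 0.61 × 1.37 × 0.96 = 0.8023
  σ(X2,X3) = 0.48 × 0.88 × 0.96 = 0.4055
σ²_T = Σσ²ᵢ + 2·Σσ_ij = 3.5729 + 2 × 1.7142 = 7.0013
α = (3/2)·(1 − 3.5729/7.0013) = 0.73

α = 0.73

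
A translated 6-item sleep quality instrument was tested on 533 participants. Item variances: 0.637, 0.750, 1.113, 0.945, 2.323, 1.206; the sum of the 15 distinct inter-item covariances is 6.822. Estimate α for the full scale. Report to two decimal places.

α = 0.79

ΣVar(i) = 0.637 + 0.750 + 1.113 + 0.945 + 2.323 + 1.206 = 6.974
Sum of distinct covariances = 6.822
Var(T) = ΣVar(i) + 2·Σcov = 6.974 + 2 × 6.822 = 20.618
α = (6/5)·(1 − 6.974/20.618) = 0.79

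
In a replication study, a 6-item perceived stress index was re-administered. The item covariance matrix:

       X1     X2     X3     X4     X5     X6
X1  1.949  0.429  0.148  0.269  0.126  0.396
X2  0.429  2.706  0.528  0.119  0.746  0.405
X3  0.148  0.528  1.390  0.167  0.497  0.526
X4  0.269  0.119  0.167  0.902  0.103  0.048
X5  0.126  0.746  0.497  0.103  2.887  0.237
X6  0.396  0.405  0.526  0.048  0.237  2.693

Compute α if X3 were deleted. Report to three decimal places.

α = 0.426

Remaining items: X1, X2, X4, X5, X6 (k = 5).
ΣVar(i) = 1.949 + 2.706 + 0.902 + 2.887 + 2.693 = 11.137
σ²_T = 11.137 + 2 × 2.878 = 16.893
α (item deleted) = (5/4)·(1 − 11.137/16.893) = 0.426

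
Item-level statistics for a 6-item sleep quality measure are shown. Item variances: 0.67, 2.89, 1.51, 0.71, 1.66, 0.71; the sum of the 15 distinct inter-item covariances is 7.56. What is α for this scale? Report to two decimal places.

sum of item variances = 0.67 + 2.89 + 1.51 + 0.71 + 1.66 + 0.71 = 8.15
Sum of distinct covariances = 7.56
σ²_T = sum of item variances + 2·Σcov = 8.15 + 2 × 7.56 = 23.27
α = (6/5)·(1 − 8.15/23.27) = 0.78

α = 0.78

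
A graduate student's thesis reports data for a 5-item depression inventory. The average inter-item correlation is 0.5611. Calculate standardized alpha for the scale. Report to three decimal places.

standardized alpha = 0.865

Standardized α = k·r̄ / (1 + (k−1)·r̄) = 5 × 0.5611 / (1 + 4 × 0.5611)
  = 2.8055 / 3.2444 = 0.865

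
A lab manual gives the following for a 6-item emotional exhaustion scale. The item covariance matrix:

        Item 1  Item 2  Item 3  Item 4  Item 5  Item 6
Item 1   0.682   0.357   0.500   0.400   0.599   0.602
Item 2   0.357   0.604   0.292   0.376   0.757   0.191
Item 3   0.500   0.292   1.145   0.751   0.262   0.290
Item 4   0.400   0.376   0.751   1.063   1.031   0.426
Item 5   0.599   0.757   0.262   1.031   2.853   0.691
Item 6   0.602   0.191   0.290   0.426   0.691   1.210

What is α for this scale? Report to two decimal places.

α = 0.80

ΣVar(i) = 0.682 + 0.604 + 1.145 + 1.063 + 2.853 + 1.210 = 7.557
Σ_{i<j} σ_ij = 7.525
Var(T) = 7.557 + 2 × 7.525 = 22.607
α = (k/(k−1))·(1 − ΣVar(i)/Var(T)) = (6/5)·(1 − 7.557/22.607) = 0.80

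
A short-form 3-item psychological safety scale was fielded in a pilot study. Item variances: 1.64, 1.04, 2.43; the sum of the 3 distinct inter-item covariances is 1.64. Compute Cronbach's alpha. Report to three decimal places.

Cronbach's alpha = 0.586

ΣVar(i) = 1.64 + 1.04 + 2.43 = 5.11
Sum of distinct covariances = 1.64
total variance = ΣVar(i) + 2·Σcov = 5.11 + 2 × 1.64 = 8.39
α = (3/2)·(1 − 5.11/8.39) = 0.586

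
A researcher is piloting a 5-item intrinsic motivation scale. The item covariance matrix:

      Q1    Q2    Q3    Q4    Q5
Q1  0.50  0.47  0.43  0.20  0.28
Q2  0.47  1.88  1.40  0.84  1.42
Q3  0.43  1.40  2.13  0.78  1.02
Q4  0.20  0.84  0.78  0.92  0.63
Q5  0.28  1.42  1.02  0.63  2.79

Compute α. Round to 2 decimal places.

α = 0.81

Σσᵢ² = 0.50 + 1.88 + 2.13 + 0.92 + 2.79 = 8.22
Sum of the distinct covariances = 7.47
total variance = 8.22 + 2 × 7.47 = 23.16
α = (k/(k−1))·(1 − Σσᵢ²/total variance) = (5/4)·(1 − 8.22/23.16) = 0.81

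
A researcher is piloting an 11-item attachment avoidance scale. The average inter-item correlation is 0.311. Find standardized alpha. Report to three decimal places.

α = 0.832

Standardized α = k·r̄ / (1 + (k−1)·r̄) = 11 × 0.311 / (1 + 10 × 0.311)
  = 3.4210 / 4.1100 = 0.832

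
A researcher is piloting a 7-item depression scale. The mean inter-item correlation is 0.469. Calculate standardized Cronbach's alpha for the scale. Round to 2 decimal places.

standardized Cronbach's alpha = 0.86

Standardized α = k·r̄ / (1 + (k−1)·r̄) = 7 × 0.469 / (1 + 6 × 0.469)
  = 3.2830 / 3.8140 = 0.86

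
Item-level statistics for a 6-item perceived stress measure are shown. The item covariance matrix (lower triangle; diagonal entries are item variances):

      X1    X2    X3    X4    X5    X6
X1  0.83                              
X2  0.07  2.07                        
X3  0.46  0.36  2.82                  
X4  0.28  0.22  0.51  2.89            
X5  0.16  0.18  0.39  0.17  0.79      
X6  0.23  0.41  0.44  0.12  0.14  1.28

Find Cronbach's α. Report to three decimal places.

sum of item variances = 0.83 + 2.07 + 2.82 + 2.89 + 0.79 + 1.28 = 10.68
Σ_{i<j} σ_ij = 4.14
σ²_T = 10.68 + 2 × 4.14 = 18.96
α = (k/(k−1))·(1 − sum of item variances/σ²_T) = (6/5)·(1 − 10.68/18.96) = 0.524

α = 0.524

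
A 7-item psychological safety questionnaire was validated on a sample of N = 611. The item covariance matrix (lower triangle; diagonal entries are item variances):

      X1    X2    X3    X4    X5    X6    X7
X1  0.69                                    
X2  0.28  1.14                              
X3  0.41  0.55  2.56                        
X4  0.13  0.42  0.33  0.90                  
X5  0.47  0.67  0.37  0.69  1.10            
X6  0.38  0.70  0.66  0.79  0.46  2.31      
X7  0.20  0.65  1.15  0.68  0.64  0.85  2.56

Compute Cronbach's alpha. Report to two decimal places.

Σσ²ᵢ = 0.69 + 1.14 + 2.56 + 0.90 + 1.10 + 2.31 + 2.56 = 11.26
Σ_{i<j} σ_ij = 11.48
total variance = 11.26 + 2 × 11.48 = 34.22
α = (k/(k−1))·(1 − Σσ²ᵢ/total variance) = (7/6)·(1 − 11.26/34.22) = 0.78

Cronbach's alpha = 0.78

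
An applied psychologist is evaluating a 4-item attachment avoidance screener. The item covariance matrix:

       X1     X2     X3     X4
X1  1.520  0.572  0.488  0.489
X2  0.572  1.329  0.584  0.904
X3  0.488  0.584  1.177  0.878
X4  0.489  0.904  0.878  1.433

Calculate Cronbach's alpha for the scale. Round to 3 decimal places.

sum of item variances = 1.520 + 1.329 + 1.177 + 1.433 = 5.459
Sum of the distinct covariances = 3.915
total variance = 5.459 + 2 × 3.915 = 13.289
α = (k/(k−1))·(1 − sum of item variances/total variance) = (4/3)·(1 − 5.459/13.289) = 0.786

α = 0.786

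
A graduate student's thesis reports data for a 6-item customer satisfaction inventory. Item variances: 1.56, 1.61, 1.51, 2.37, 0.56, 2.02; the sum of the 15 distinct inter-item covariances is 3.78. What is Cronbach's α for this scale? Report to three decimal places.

Σσᵢ² = 1.56 + 1.61 + 1.51 + 2.37 + 0.56 + 2.02 = 9.63
Sum of distinct covariances = 3.78
σ²_total = Σσᵢ² + 2·Σcov = 9.63 + 2 × 3.78 = 17.19
α = (6/5)·(1 − 9.63/17.19) = 0.528

Cronbach's α = 0.528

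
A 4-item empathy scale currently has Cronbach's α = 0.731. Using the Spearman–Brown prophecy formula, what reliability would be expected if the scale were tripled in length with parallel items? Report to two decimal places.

predicted reliability = 0.89

Length factor m = 3
α' = m·α / (1 + (m−1)·α)
   = 3 × 0.731 / (1 + (3 − 1) × 0.731)
   = 2.1930 / 2.4620 = 0.89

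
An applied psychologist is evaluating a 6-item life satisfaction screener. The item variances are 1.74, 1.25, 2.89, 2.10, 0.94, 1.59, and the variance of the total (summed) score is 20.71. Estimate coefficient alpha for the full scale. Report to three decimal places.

coefficient alpha = 0.591

sum of item variances = 1.74 + 1.25 + 2.89 + 2.10 + 0.94 + 1.59 = 10.51
α = (k/(k−1))·(1 − sum of item variances/σ²_T) = (6/5)·(1 − 10.51/20.71) = 0.591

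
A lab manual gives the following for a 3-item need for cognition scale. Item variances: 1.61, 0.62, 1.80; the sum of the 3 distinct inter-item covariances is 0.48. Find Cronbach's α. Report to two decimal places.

Cronbach's α = 0.29

Σσ²ᵢ = 1.61 + 0.62 + 1.80 = 4.03
Sum of distinct covariances = 0.48
total variance = Σσ²ᵢ + 2·Σcov = 4.03 + 2 × 0.48 = 4.99
α = (3/2)·(1 − 4.03/4.99) = 0.29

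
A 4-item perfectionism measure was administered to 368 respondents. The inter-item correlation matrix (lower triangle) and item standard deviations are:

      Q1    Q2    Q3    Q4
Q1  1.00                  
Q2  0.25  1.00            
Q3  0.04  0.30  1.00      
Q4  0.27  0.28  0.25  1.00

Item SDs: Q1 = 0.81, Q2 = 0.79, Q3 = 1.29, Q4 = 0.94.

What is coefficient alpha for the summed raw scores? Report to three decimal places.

Σσ²ᵢ = 0.81² + 0.79² + 1.29² + 0.94² = 3.8279
Covariances σ_ij = r_ij · s_i · s_j:
  σ(Q1,Q2) = 0.25 × 0.81 × 0.79 = 0.1600
  σ(Q1,Q3) = 0.04 × 0.81 × 1.29 = 0.0418
  σ(Q1,Q4) = 0.27 × 0.81 × 0.94 = 0.2056
  σ(Q2,Q3) = 0.30 × 0.79 × 1.29 = 0.3057
  σ(Q2,Q4) = 0.28 × 0.79 × 0.94 = 0.2079
  σ(Q3,Q4) = 0.25 × 1.29 × 0.94 = 0.3031
σ²_T = Σσ²ᵢ + 2·Σσ_ij = 3.8279 + 2 × 1.2241 = 6.2761
α = (4/3)·(1 − 3.8279/6.2761) = 0.520

coefficient alpha = 0.520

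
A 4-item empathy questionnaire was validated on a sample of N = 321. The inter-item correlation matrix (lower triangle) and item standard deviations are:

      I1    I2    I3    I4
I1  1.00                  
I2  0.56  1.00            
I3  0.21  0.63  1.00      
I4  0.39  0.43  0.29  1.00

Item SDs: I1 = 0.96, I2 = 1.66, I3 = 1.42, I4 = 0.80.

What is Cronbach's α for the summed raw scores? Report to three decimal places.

Cronbach's α = 0.733

Σσ²ᵢ = 0.96² + 1.66² + 1.42² + 0.80² = 6.3336
Covariances σ_ij = r_ij · s_i · s_j:
  σ(I1,I2) = 0.56 × 0.96 × 1.66 = 0.8924
  σ(I1,I3) = 0.21 × 0.96 × 1.42 = 0.2863
  σ(I1,I4) = 0.39 × 0.96 × 0.80 = 0.2995
  σ(I2,I3) = 0.63 × 1.66 × 1.42 = 1.4850
  σ(I2,I4) = 0.43 × 1.66 × 0.80 = 0.5710
  σ(I3,I4) = 0.29 × 1.42 × 0.80 = 0.3294
σ²_T = Σσ²ᵢ + 2·Σσ_ij = 6.3336 + 2 × 3.8636 = 14.0608
α = (4/3)·(1 − 6.3336/14.0608) = 0.733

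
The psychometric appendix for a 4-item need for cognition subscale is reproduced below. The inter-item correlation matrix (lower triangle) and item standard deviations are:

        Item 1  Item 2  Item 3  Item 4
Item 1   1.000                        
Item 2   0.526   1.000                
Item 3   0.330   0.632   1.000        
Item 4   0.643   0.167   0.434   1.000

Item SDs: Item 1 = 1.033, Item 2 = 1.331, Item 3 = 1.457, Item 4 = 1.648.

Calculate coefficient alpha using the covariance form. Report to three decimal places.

Σσ²ᵢ = 1.033² + 1.331² + 1.457² + 1.648² = 7.6774
Covariances σ_ij = r_ij · s_i · s_j:
  σ(Item 1,Item 2) = 0.526 × 1.033 × 1.331 = 0.7232
  σ(Item 1,Item 3) = 0.330 × 1.033 × 1.457 = 0.4967
  σ(Item 1,Item 4) = 0.643 × 1.033 × 1.648 = 1.0946
  σ(Item 2,Item 3) = 0.632 × 1.331 × 1.457 = 1.2256
  σ(Item 2,Item 4) = 0.167 × 1.331 × 1.648 = 0.3663
  σ(Item 3,Item 4) = 0.434 × 1.457 × 1.648 = 1.0421
σ²_T = Σσ²ᵢ + 2·Σσ_ij = 7.6774 + 2 × 4.9485 = 17.5744
α = (4/3)·(1 − 7.6774/17.5744) = 0.751

coefficient alpha = 0.751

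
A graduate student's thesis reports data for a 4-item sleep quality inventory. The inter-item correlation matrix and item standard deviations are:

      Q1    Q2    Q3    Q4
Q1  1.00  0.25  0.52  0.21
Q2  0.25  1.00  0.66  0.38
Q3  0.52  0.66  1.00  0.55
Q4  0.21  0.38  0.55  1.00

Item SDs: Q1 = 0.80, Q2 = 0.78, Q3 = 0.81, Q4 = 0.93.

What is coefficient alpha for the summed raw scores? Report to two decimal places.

Σσ²ᵢ = 0.80² + 0.78² + 0.81² + 0.93² = 2.7694
Covariances σ_ij = r_ij · s_i · s_j:
  σ(Q1,Q2) = 0.25 × 0.80 × 0.78 = 0.1560
  σ(Q1,Q3) = 0.52 × 0.80 × 0.81 = 0.3370
  σ(Q1,Q4) = 0.21 × 0.80 × 0.93 = 0.1562
  σ(Q2,Q3) = 0.66 × 0.78 × 0.81 = 0.4170
  σ(Q2,Q4) = 0.38 × 0.78 × 0.93 = 0.2757
  σ(Q3,Q4) = 0.55 × 0.81 × 0.93 = 0.4143
σ²_T = Σσ²ᵢ + 2·Σσ_ij = 2.7694 + 2 × 1.7562 = 6.2818
α = (4/3)·(1 − 2.7694/6.2818) = 0.75

coefficient alpha = 0.75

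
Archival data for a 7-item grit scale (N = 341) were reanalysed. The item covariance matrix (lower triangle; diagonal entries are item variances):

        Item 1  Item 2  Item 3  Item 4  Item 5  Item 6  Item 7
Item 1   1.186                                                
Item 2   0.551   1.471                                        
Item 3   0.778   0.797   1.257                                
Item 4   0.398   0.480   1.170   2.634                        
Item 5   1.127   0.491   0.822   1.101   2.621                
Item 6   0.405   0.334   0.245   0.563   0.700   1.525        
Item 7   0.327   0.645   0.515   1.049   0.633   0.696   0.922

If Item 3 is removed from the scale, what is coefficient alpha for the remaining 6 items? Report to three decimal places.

Remaining items: Item 1, Item 2, Item 4, Item 5, Item 6, Item 7 (k = 6).
ΣVar(i) = 1.186 + 1.471 + 2.634 + 2.621 + 1.525 + 0.922 = 10.359
σ²_T = 10.359 + 2 × 9.500 = 29.359
α (item deleted) = (6/5)·(1 − 10.359/29.359) = 0.777

α = 0.777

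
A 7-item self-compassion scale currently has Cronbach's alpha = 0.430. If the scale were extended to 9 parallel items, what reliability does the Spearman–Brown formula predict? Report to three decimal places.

predicted reliability = 0.492

Length factor m = 9/7 = 1.2857
α' = m·α / (1 + (m−1)·α)
   = 9/7 × 0.430 / (1 + (9/7 − 1) × 0.430)
   = 0.5529 / 1.1229 = 0.492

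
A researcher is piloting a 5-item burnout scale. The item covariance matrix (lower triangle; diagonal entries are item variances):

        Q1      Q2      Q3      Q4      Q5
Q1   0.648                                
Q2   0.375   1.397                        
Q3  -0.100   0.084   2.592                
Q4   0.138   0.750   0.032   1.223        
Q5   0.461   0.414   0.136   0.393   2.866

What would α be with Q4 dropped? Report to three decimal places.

Remaining items: Q1, Q2, Q3, Q5 (k = 4).
Σσᵢ² = 0.648 + 1.397 + 2.592 + 2.866 = 7.503
Var(T) = 7.503 + 2 × 1.370 = 10.243
α (item deleted) = (4/3)·(1 − 7.503/10.243) = 0.357

α = 0.357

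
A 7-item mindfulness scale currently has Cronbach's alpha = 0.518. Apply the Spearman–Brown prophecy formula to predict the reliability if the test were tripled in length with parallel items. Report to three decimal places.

predicted reliability = 0.763

Length factor m = 3
α' = m·α / (1 + (m−1)·α)
   = 3 × 0.518 / (1 + (3 − 1) × 0.518)
   = 1.5540 / 2.0360 = 0.763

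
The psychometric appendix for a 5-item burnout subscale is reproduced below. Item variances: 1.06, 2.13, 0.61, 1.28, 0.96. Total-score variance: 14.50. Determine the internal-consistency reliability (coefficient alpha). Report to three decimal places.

Σσ²ᵢ = 1.06 + 2.13 + 0.61 + 1.28 + 0.96 = 6.04
α = (k/(k−1))·(1 − Σσ²ᵢ/σ²_total) = (5/4)·(1 − 6.04/14.50) = 0.729

coefficient alpha = 0.729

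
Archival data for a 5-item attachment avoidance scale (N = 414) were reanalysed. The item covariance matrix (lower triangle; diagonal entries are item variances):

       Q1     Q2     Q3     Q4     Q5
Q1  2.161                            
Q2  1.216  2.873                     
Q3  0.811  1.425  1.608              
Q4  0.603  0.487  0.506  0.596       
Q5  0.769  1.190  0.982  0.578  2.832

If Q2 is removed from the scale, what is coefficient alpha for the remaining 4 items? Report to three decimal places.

Remaining items: Q1, Q3, Q4, Q5 (k = 4).
Σσ²ᵢ = 2.161 + 1.608 + 0.596 + 2.832 = 7.197
Var(T) = 7.197 + 2 × 4.249 = 15.695
α (item deleted) = (4/3)·(1 − 7.197/15.695) = 0.722

coefficient alpha = 0.722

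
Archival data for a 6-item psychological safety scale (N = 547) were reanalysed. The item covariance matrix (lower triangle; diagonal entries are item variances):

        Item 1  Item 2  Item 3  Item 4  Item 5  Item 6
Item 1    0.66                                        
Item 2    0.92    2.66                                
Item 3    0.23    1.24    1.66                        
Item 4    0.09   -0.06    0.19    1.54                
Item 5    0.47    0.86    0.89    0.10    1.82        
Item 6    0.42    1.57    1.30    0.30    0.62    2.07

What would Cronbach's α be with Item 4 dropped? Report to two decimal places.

α = 0.82

Remaining items: Item 1, Item 2, Item 3, Item 5, Item 6 (k = 5).
sum of item variances = 0.66 + 2.66 + 1.66 + 1.82 + 2.07 = 8.87
σ²_total = 8.87 + 2 × 8.52 = 25.91
α (item deleted) = (5/4)·(1 − 8.87/25.91) = 0.82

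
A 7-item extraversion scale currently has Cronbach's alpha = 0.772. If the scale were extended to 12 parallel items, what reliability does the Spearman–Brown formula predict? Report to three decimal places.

Length factor m = 12/7 = 1.7143
α' = m·α / (1 + (m−1)·α)
   = 12/7 × 0.772 / (1 + (12/7 − 1) × 0.772)
   = 1.3234 / 1.5514 = 0.853

predicted reliability = 0.853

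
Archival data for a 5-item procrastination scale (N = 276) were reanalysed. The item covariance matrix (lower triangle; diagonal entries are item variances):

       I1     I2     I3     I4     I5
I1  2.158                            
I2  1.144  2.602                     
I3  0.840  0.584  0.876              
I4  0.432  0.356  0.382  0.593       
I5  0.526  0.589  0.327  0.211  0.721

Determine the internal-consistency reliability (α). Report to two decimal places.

α = 0.76

ΣVar(i) = 2.158 + 2.602 + 0.876 + 0.593 + 0.721 = 6.950
Σ_{i<j} σ_ij = 5.391
total variance = 6.950 + 2 × 5.391 = 17.732
α = (k/(k−1))·(1 − ΣVar(i)/total variance) = (5/4)·(1 − 6.950/17.732) = 0.76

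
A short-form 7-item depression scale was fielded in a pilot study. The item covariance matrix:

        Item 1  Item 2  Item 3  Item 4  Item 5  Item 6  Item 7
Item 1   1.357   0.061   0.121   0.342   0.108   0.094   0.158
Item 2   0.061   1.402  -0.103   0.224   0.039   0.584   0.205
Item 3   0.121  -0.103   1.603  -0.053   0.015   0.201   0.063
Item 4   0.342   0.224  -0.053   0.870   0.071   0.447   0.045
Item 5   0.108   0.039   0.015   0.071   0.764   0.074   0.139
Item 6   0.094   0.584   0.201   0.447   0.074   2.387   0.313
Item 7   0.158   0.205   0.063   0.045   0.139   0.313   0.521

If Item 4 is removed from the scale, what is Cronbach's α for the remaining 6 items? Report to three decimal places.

Remaining items: Item 1, Item 2, Item 3, Item 5, Item 6, Item 7 (k = 6).
ΣVar(i) = 1.357 + 1.402 + 1.603 + 0.764 + 2.387 + 0.521 = 8.034
σ²_T = 8.034 + 2 × 2.072 = 12.178
α (item deleted) = (6/5)·(1 − 8.034/12.178) = 0.408

Cronbach's α = 0.408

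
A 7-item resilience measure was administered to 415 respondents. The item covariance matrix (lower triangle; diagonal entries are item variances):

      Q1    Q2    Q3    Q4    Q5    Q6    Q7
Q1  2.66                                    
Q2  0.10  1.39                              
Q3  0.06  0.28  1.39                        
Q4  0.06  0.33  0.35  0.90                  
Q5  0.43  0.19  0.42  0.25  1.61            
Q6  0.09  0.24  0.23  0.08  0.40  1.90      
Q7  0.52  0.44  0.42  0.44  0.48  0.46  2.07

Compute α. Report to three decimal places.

α = 0.598

ΣVar(i) = 2.66 + 1.39 + 1.39 + 0.90 + 1.61 + 1.90 + 2.07 = 11.92
Sum of the distinct covariances = 6.27
σ²_total = 11.92 + 2 × 6.27 = 24.46
α = (k/(k−1))·(1 − ΣVar(i)/σ²_total) = (7/6)·(1 − 11.92/24.46) = 0.598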